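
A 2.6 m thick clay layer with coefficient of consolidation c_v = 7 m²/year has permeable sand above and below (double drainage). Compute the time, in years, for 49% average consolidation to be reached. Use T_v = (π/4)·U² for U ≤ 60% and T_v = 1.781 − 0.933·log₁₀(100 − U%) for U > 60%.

Drainage path length: H_d = H/2 = 1.3 m (double drainage).
U ≤ 60%: T_v = (π/4)·U² = (π/4)×0.49² = 0.18857.
t = T_v·H_d²/c_v = 0.18857×1.3²/7 = 0.04553 years.

t ≈ 0.0455 years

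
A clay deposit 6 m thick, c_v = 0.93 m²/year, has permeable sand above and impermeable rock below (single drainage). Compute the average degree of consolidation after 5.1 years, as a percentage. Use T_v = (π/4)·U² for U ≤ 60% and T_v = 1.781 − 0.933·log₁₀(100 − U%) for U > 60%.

Drainage path length: H_d = H = 6 m (single drainage).
T_v = c_v·t/H_d² = 0.93×5.1/6² = 0.13175.
T_v = 0.13175 corresponds to the U ≤ 60% branch:
U = √(4T_v/π) = 0.4096

U ≈ 41 %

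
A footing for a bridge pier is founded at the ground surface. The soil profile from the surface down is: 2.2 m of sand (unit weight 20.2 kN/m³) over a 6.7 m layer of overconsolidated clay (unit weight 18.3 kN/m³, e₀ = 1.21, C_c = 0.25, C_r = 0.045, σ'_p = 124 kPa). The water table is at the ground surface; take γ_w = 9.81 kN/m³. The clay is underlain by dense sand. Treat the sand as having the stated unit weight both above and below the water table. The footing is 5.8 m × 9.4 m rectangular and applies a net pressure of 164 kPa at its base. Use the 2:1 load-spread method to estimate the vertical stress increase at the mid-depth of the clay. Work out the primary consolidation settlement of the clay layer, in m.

S_c ≈ 0.0419 m

Mid-depth of clay below the ground surface: z = 2.2 + 6.7/2 = 5.55 m.
Total vertical stress at mid-clay: σ_v = 20.2×2.2 + 18.3×3.35 = 105.75 kPa.
Pore pressure: u = 9.81×(5.55 − 0) = 54.446 kPa.
Initial effective stress: σ'_0 = σ_v − u = 105.75 − 54.446 = 51.304 kPa.
Stress increase at mid-clay by the 2:1 spreading method:
Δσ = qBL/((B+z)(L+z)) = 164×5.8×9.4/((5.8+5.55)(9.4+5.55)) = 52.694 kPa
Final effective stress: σ'_f = 51.304 + 52.694 = 104 kPa.
σ'_f = 104 ≤ σ'_p = 124 kPa, so the clay remains overconsolidated and only the recompression index applies:
S_c = C_r·H/(1+e₀)·log₁₀(σ'_f/σ'_0) = 0.045×6.7/2.21×log₁₀(104/51.304)
    = 0.13643 × 0.30688 = 0.04187 m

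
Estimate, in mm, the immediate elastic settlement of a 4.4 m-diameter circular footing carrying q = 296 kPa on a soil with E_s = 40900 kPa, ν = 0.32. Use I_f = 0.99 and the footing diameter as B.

S_e ≈ 28.3 mm

Immediate (elastic) settlement: S_e = q·B·(1−ν²)/E_s · I_f.
S_e = 296 × 4.4 × (1 − 0.32²) / 40900 × 0.99
    = 296 × 4.4 × 0.8976 / 40900 × 0.99
    = 0.0283 m = 28.3 mm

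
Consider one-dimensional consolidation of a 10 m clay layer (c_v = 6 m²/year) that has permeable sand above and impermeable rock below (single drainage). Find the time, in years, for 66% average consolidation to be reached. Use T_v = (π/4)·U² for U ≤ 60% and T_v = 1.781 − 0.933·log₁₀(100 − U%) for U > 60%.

Drainage path length: H_d = H = 10 m (single drainage).
U > 60%: T_v = 1.781 − 0.933·log₁₀(100 − 66) = 0.35213.
t = T_v·H_d²/c_v = 0.35213×10²/6 = 5.869 years.

t ≈ 5.87 years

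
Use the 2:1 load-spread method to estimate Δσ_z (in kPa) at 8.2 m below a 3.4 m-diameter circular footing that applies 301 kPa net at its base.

By the 2:1 method the load spreads at 1 horizontal : 2 vertical, so at depth z the loaded area has grown by z in each plan dimension:
Δσ ≈ qD²/(D+z)² = 301×3.4²/(3.4+8.2)² = 25.859 kPa

Δσ_z ≈ 25.9 kPa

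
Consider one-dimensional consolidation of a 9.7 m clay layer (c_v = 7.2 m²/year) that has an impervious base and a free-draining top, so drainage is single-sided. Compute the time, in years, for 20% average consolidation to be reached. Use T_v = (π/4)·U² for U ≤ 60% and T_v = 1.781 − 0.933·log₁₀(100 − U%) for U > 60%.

t ≈ 0.411 years

Drainage path length: H_d = H = 9.7 m (single drainage).
U ≤ 60%: T_v = (π/4)·U² = (π/4)×0.2² = 0.031416.
t = T_v·H_d²/c_v = 0.031416×9.7²/7.2 = 0.4105 years.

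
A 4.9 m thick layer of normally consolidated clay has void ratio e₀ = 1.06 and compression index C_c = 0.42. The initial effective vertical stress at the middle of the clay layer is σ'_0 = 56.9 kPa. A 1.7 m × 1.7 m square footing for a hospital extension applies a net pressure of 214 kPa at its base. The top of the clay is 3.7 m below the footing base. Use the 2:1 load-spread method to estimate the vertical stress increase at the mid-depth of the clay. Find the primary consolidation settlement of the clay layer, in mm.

S_c ≈ 70.5 mm

Mid-depth of clay below the footing base: z = 3.7 + 4.9/2 = 6.15 m.
Stress increase at mid-clay by the 2:1 spreading method:
Δσ = qBL/((B+z)(L+z)) = 214×1.7×1.7/((1.7+6.15)(1.7+6.15)) = 10.036 kPa
Final effective stress: σ'_f = σ'_0 + Δσ = 56.9 + 10.036 = 66.936 kPa.
Normally consolidated clay, so the full stress increment lies on the virgin compression line:
S_c = C_c·H/(1+e₀)·log₁₀(σ'_f/σ'_0) = 0.42×4.9/(1+1.06)×log₁₀(66.936/56.9)
    = 0.99903 × 0.070547 = 0.07048 m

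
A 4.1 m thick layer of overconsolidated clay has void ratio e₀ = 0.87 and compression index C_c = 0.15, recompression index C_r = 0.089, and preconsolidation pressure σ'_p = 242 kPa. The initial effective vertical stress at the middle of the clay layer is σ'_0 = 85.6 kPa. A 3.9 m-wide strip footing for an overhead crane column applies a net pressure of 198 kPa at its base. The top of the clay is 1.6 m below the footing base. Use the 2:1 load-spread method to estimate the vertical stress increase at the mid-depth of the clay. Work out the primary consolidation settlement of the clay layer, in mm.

S_c ≈ 66.6 mm

Mid-depth of clay below the footing base: z = 1.6 + 4.1/2 = 3.65 m.
Stress increase at mid-clay by the 2:1 spreading method:
Δσ = qB/(B+z) = 198×3.9/(3.9+3.65) = 102.28 kPa
Final effective stress: σ'_f = 85.6 + 102.28 = 187.88 kPa.
σ'_f = 187.88 ≤ σ'_p = 242 kPa, so the clay remains overconsolidated and only the recompression index applies:
S_c = C_r·H/(1+e₀)·log₁₀(σ'_f/σ'_0) = 0.089×4.1/1.87×log₁₀(187.88/85.6)
    = 0.19513 × 0.34141 = 0.06662 m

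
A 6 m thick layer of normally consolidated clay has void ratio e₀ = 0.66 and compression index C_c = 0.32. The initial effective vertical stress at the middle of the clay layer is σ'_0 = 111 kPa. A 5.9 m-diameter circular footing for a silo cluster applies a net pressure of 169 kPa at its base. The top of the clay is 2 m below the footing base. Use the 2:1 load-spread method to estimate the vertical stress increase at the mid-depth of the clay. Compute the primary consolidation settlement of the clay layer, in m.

S_c ≈ 0.185 m

Mid-depth of clay below the footing base: z = 2 + 6/2 = 5 m.
Stress increase at mid-clay by the 2:1 spreading method:
Δσ ≈ qD²/(D+z)² = 169×5.9²/(5.9+5)² = 49.515 kPa
Final effective stress: σ'_f = σ'_0 + Δσ = 111 + 49.515 = 160.51 kPa.
Normally consolidated clay, so the full stress increment lies on the virgin compression line:
S_c = C_c·H/(1+e₀)·log₁₀(σ'_f/σ'_0) = 0.32×6/(1+0.66)×log₁₀(160.51/111)
    = 1.1566 × 0.16018 = 0.1853 m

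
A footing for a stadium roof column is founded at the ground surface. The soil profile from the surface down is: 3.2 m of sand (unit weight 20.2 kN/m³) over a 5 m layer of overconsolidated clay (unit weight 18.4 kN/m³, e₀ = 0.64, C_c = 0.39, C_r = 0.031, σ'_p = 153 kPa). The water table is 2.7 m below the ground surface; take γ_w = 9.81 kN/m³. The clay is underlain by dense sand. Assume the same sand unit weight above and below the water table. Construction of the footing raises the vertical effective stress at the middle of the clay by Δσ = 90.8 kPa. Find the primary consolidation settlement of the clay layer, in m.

Mid-depth of clay below the ground surface: z = 3.2 + 5/2 = 5.7 m.
Total vertical stress at mid-clay: σ_v = 20.2×3.2 + 18.4×2.5 = 110.64 kPa.
Pore pressure: u = 9.81×(5.7 − 2.7) = 29.43 kPa.
Initial effective stress: σ'_0 = σ_v − u = 110.64 − 29.43 = 81.21 kPa.
Final effective stress: σ'_f = 81.21 + 90.8 = 172.01 kPa.
σ'_f = 172.01 > σ'_p = 153 kPa, so the stress path crosses the preconsolidation pressure — recompression up to σ'_p, then virgin compression beyond:
S_c = H/(1+e₀)·[C_r·log₁₀(σ'_p/σ'_0) + C_c·log₁₀(σ'_f/σ'_p)]
    = 5/1.64 × [0.031×log₁₀(153/81.21) + 0.39×log₁₀(172.01/153)]
    = 3.0488 × [0.0085275 + 0.019836] = 0.08647 m

S_c ≈ 0.0865 m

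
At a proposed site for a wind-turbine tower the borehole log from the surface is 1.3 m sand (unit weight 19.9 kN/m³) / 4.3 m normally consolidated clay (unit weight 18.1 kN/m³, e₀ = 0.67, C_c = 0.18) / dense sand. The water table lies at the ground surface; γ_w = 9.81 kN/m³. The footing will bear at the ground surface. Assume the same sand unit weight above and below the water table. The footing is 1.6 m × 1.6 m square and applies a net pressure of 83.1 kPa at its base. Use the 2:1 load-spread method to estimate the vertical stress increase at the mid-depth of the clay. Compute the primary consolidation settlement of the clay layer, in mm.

Mid-depth of clay below the ground surface: z = 1.3 + 4.3/2 = 3.45 m.
Total vertical stress at mid-clay: σ_v = 19.9×1.3 + 18.1×2.15 = 64.785 kPa.
Pore pressure: u = 9.81×(3.45 − 0) = 33.845 kPa.
Initial effective stress: σ'_0 = σ_v − u = 64.785 − 33.845 = 30.94 kPa.
Stress increase at mid-clay by the 2:1 spreading method:
Δσ = qBL/((B+z)(L+z)) = 83.1×1.6×1.6/((1.6+3.45)(1.6+3.45)) = 8.3418 kPa
Final effective stress: σ'_f = σ'_0 + Δσ = 30.94 + 8.3418 = 39.282 kPa.
Normally consolidated clay, so the full stress increment lies on the virgin compression line:
S_c = C_c·H/(1+e₀)·log₁₀(σ'_f/σ'_0) = 0.18×4.3/(1+0.67)×log₁₀(39.282/30.94)
    = 0.46347 × 0.10367 = 0.04805 m

S_c ≈ 48 mm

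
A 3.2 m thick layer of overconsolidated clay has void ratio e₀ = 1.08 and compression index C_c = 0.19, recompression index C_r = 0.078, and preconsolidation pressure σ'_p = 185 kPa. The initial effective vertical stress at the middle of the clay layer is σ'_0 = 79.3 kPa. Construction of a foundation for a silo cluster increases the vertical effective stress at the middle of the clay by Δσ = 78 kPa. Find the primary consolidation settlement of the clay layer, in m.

S_c ≈ 0.0357 m

Final effective stress: σ'_f = 79.3 + 78 = 157.3 kPa.
σ'_f = 157.3 ≤ σ'_p = 185 kPa, so the clay remains overconsolidated and only the recompression index applies:
S_c = C_r·H/(1+e₀)·log₁₀(σ'_f/σ'_0) = 0.078×3.2/2.08×log₁₀(157.3/79.3)
    = 0.12 × 0.29746 = 0.0357 m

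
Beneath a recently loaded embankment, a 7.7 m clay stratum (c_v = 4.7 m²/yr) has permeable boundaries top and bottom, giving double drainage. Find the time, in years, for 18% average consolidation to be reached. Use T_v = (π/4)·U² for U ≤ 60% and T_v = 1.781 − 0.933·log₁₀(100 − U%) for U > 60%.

Drainage path length: H_d = H/2 = 3.85 m (double drainage).
U ≤ 60%: T_v = (π/4)·U² = (π/4)×0.18² = 0.025447.
t = T_v·H_d²/c_v = 0.025447×3.85²/4.7 = 0.08025 years.

t ≈ 0.0803 years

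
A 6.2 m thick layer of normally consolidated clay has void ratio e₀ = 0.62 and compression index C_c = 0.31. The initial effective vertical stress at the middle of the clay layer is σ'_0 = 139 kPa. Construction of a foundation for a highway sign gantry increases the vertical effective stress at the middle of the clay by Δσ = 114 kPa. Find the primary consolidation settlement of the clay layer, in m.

S_c ≈ 0.309 m

Final effective stress: σ'_f = σ'_0 + Δσ = 139 + 114 = 253 kPa.
Normally consolidated clay, so the full stress increment lies on the virgin compression line:
S_c = C_c·H/(1+e₀)·log₁₀(σ'_f/σ'_0) = 0.31×6.2/(1+0.62)×log₁₀(253/139)
    = 1.1864 × 0.26011 = 0.3086 m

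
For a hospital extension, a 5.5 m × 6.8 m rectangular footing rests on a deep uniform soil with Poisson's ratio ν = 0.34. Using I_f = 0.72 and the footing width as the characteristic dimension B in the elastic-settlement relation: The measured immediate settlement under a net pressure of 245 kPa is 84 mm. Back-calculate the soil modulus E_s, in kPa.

E_s ≈ 10200 kPa

S_e = q·B·(1−ν²)/E_s · I_f  ⇒  E_s = q·B·(1−ν²)·I_f / S_e.
E_s = 245 × 5.5 × 0.8844 × 0.72 / 0.084 = 10210 kPa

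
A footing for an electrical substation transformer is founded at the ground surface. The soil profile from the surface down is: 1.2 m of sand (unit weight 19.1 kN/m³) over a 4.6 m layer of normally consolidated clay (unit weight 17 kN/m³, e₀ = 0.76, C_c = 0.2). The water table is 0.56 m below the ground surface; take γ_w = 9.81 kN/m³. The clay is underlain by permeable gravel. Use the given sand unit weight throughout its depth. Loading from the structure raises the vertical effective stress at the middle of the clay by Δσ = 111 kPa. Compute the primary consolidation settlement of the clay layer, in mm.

Mid-depth of clay below the ground surface: z = 1.2 + 4.6/2 = 3.5 m.
Total vertical stress at mid-clay: σ_v = 19.1×1.2 + 17×2.3 = 62.02 kPa.
Pore pressure: u = 9.81×(3.5 − 0.56) = 28.841 kPa.
Initial effective stress: σ'_0 = σ_v − u = 62.02 − 28.841 = 33.179 kPa.
Final effective stress: σ'_f = σ'_0 + Δσ = 33.179 + 111 = 144.18 kPa.
Normally consolidated clay, so the full stress increment lies on the virgin compression line:
S_c = C_c·H/(1+e₀)·log₁₀(σ'_f/σ'_0) = 0.2×4.6/(1+0.76)×log₁₀(144.18/33.179)
    = 0.52273 × 0.63804 = 0.3335 m

S_c ≈ 334 mm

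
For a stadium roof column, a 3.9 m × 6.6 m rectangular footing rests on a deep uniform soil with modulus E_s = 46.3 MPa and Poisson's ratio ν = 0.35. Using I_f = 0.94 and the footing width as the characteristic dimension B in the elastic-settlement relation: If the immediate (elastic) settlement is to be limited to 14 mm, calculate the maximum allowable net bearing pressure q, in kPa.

E_s = 46.3 MPa = 46300 kPa.
S_e = q·B·(1−ν²)/E_s · I_f  ⇒  q = S_e·E_s / (B·(1−ν²)·I_f).
q = 0.014 × 46300 / (3.9 × 0.8775 × 0.94) = 201.5 kPa

q ≈ 201 kPa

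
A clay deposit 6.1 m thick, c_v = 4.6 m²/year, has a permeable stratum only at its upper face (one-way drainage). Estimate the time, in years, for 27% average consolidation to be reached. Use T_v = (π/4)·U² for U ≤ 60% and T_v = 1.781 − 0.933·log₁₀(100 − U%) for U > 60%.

Drainage path length: H_d = H = 6.1 m (single drainage).
U ≤ 60%: T_v = (π/4)·U² = (π/4)×0.27² = 0.057256.
t = T_v·H_d²/c_v = 0.057256×6.1²/4.6 = 0.4632 years.

t ≈ 0.463 years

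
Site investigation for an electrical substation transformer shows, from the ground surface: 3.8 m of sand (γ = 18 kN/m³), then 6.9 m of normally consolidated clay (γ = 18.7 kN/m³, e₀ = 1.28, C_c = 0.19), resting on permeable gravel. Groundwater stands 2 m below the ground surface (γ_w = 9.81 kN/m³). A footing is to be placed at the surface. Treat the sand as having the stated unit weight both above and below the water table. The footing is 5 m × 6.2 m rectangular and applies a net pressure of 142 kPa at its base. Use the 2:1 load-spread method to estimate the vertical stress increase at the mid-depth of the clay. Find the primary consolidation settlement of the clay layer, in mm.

S_c ≈ 70.9 mm

Mid-depth of clay below the ground surface: z = 3.8 + 6.9/2 = 7.25 m.
Total vertical stress at mid-clay: σ_v = 18×3.8 + 18.7×3.45 = 132.91 kPa.
Pore pressure: u = 9.81×(7.25 − 2) = 51.503 kPa.
Initial effective stress: σ'_0 = σ_v − u = 132.91 − 51.503 = 81.407 kPa.
Stress increase at mid-clay by the 2:1 spreading method:
Δσ = qBL/((B+z)(L+z)) = 142×5×6.2/((5+7.25)(6.2+7.25)) = 26.717 kPa
Final effective stress: σ'_f = σ'_0 + Δσ = 81.407 + 26.717 = 108.12 kPa.
Normally consolidated clay, so the full stress increment lies on the virgin compression line:
S_c = C_c·H/(1+e₀)·log₁₀(σ'_f/σ'_0) = 0.19×6.9/(1+1.28)×log₁₀(108.12/81.407)
    = 0.575 × 0.12324 = 0.07086 m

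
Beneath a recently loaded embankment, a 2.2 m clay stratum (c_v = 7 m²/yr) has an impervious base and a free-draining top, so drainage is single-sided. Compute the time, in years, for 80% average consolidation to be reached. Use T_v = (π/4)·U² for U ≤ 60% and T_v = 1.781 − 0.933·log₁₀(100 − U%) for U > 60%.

Drainage path length: H_d = H = 2.2 m (single drainage).
U > 60%: T_v = 1.781 − 0.933·log₁₀(100 − 80) = 0.56714.
t = T_v·H_d²/c_v = 0.56714×2.2²/7 = 0.3921 years.

t ≈ 0.392 years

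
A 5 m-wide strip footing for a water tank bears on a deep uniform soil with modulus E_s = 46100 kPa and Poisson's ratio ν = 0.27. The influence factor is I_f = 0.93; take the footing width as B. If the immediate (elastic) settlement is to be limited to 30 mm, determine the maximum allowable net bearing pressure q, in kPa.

q ≈ 321 kPa

S_e = q·B·(1−ν²)/E_s · I_f  ⇒  q = S_e·E_s / (B·(1−ν²)·I_f).
q = 0.03 × 46100 / (5 × 0.9271 × 0.93) = 320.8 kPa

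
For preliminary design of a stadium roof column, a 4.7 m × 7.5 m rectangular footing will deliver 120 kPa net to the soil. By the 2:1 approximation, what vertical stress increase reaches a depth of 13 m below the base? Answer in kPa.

By the 2:1 method the load spreads at 1 horizontal : 2 vertical, so at depth z the loaded area has grown by z in each plan dimension:
Δσ = qBL/((B+z)(L+z)) = 120×4.7×7.5/((4.7+13)(7.5+13)) = 11.658 kPa

Δσ_z ≈ 11.7 kPa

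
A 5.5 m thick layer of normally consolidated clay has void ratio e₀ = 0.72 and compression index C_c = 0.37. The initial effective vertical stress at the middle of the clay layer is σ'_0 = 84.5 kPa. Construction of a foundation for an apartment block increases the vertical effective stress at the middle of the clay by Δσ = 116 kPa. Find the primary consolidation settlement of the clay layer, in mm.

Final effective stress: σ'_f = σ'_0 + Δσ = 84.5 + 116 = 200.5 kPa.
Normally consolidated clay, so the full stress increment lies on the virgin compression line:
S_c = C_c·H/(1+e₀)·log₁₀(σ'_f/σ'_0) = 0.37×5.5/(1+0.72)×log₁₀(200.5/84.5)
    = 1.1831 × 0.37526 = 0.444 m

S_c ≈ 444 mm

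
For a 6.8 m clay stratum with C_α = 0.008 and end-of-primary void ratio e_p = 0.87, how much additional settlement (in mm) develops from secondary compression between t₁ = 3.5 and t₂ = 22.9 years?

S_s ≈ 23.7 mm

Secondary compression: S_s = C_α·H/(1+e_p)·log₁₀(t₂/t₁)
S_s = 0.008×6.8/(1+0.87)×log₁₀(22.9/3.5)
    = 0.02909 × 0.8158 = 0.02373 m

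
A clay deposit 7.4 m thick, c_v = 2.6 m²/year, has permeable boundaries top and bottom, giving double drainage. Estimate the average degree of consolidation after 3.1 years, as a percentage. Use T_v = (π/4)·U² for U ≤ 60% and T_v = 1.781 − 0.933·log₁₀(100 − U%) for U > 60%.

Drainage path length: H_d = H/2 = 3.7 m (double drainage).
T_v = c_v·t/H_d² = 2.6×3.1/3.7² = 0.58875.
T_v = 0.58875 corresponds to the U > 60% branch:
U = 1 − 10^((1.781 − T_v)/0.933)/100 = 0.8104

U ≈ 81 %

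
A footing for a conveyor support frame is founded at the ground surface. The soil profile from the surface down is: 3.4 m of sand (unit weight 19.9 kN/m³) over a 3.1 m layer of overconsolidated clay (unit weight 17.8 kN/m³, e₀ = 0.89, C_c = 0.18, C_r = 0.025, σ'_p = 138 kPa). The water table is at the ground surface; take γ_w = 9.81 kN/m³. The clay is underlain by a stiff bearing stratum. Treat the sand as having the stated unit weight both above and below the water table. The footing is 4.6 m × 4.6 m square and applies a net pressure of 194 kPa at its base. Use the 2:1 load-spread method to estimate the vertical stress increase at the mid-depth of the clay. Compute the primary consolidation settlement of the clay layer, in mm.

S_c ≈ 12 mm

Mid-depth of clay below the ground surface: z = 3.4 + 3.1/2 = 4.95 m.
Total vertical stress at mid-clay: σ_v = 19.9×3.4 + 17.8×1.55 = 95.25 kPa.
Pore pressure: u = 9.81×(4.95 − 0) = 48.56 kPa.
Initial effective stress: σ'_0 = σ_v − u = 95.25 − 48.56 = 46.69 kPa.
Stress increase at mid-clay by the 2:1 spreading method:
Δσ = qBL/((B+z)(L+z)) = 194×4.6×4.6/((4.6+4.95)(4.6+4.95)) = 45.01 kPa
Final effective stress: σ'_f = 46.69 + 45.01 = 91.7 kPa.
σ'_f = 91.7 ≤ σ'_p = 138 kPa, so the clay remains overconsolidated and only the recompression index applies:
S_c = C_r·H/(1+e₀)·log₁₀(σ'_f/σ'_0) = 0.025×3.1/1.89×log₁₀(91.7/46.69)
    = 0.041005 × 0.29315 = 0.01202 m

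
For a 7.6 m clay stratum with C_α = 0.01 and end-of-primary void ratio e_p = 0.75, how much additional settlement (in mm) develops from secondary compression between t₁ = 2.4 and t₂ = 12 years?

S_s ≈ 30.4 mm

Secondary compression: S_s = C_α·H/(1+e_p)·log₁₀(t₂/t₁)
S_s = 0.01×7.6/(1+0.75)×log₁₀(12/2.4)
    = 0.04343 × 0.699 = 0.03036 m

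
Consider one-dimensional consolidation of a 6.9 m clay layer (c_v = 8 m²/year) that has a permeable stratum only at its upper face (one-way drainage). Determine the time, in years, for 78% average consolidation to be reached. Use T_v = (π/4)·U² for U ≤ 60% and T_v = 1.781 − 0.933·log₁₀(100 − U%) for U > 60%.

t ≈ 3.15 years

Drainage path length: H_d = H = 6.9 m (single drainage).
U > 60%: T_v = 1.781 − 0.933·log₁₀(100 − 78) = 0.52852.
t = T_v·H_d²/c_v = 0.52852×6.9²/8 = 3.145 years.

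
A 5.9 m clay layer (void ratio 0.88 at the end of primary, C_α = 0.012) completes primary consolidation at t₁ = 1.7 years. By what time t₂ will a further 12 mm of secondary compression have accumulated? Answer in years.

t₂ ≈ 3.54 years

S_s = C_α·H/(1+e_p)·log₁₀(t₂/t₁) ⇒ log₁₀(t₂/t₁) = S_s·(1+e_p)/(C_α·H).
log₁₀(t₂/t₁) = 0.012 × (1+0.88) / (0.012×5.9) = 0.3186
t₂ = t₁ × 10^0.3186 = 1.7 × 2.083 = 3.541 years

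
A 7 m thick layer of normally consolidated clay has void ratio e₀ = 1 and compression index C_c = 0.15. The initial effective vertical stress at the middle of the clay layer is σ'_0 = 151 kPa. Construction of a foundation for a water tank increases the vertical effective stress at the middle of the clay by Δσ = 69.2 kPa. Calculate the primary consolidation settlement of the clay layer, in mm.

Final effective stress: σ'_f = σ'_0 + Δσ = 151 + 69.2 = 220.2 kPa.
Normally consolidated clay, so the full stress increment lies on the virgin compression line:
S_c = C_c·H/(1+e₀)·log₁₀(σ'_f/σ'_0) = 0.15×7/(1+1)×log₁₀(220.2/151)
    = 0.525 × 0.16384 = 0.08602 m

S_c ≈ 86 mm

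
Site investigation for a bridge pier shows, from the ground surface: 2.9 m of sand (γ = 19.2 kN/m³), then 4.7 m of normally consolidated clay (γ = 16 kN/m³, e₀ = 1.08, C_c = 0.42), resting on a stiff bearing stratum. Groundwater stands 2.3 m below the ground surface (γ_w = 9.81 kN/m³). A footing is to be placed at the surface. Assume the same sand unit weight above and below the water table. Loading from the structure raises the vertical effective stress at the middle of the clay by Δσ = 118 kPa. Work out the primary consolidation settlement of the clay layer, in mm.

Mid-depth of clay below the ground surface: z = 2.9 + 4.7/2 = 5.25 m.
Total vertical stress at mid-clay: σ_v = 19.2×2.9 + 16×2.35 = 93.28 kPa.
Pore pressure: u = 9.81×(5.25 − 2.3) = 28.94 kPa.
Initial effective stress: σ'_0 = σ_v − u = 93.28 − 28.94 = 64.34 kPa.
Final effective stress: σ'_f = σ'_0 + Δσ = 64.34 + 118 = 182.34 kPa.
Normally consolidated clay, so the full stress increment lies on the virgin compression line:
S_c = C_c·H/(1+e₀)·log₁₀(σ'_f/σ'_0) = 0.42×4.7/(1+1.08)×log₁₀(182.34/64.34)
    = 0.94904 × 0.4524 = 0.4293 m

S_c ≈ 429 mm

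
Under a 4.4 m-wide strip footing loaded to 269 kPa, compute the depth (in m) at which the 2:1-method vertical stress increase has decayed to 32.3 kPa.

z ≈ 32.2 m

2:1 spreading — at depth z the loaded area has grown by z in each plan dimension:
qB/(B+z) = Δσ_z ⇒ z = qB/Δσ_z − B = 269×4.4/32.3 − 4.4 = 32.24 m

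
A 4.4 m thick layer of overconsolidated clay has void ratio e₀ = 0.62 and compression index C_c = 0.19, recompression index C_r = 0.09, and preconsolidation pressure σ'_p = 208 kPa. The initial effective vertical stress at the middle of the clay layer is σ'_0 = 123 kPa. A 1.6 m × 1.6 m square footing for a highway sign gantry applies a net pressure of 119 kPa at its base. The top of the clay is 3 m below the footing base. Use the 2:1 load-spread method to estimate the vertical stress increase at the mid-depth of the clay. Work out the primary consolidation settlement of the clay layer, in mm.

S_c ≈ 5.54 mm

Mid-depth of clay below the footing base: z = 3 + 4.4/2 = 5.2 m.
Stress increase at mid-clay by the 2:1 spreading method:
Δσ = qBL/((B+z)(L+z)) = 119×1.6×1.6/((1.6+5.2)(1.6+5.2)) = 6.5882 kPa
Final effective stress: σ'_f = 123 + 6.5882 = 129.59 kPa.
σ'_f = 129.59 ≤ σ'_p = 208 kPa, so the clay remains overconsolidated and only the recompression index applies:
S_c = C_r·H/(1+e₀)·log₁₀(σ'_f/σ'_0) = 0.09×4.4/1.62×log₁₀(129.59/123)
    = 0.24444 × 0.022666 = 0.00554 m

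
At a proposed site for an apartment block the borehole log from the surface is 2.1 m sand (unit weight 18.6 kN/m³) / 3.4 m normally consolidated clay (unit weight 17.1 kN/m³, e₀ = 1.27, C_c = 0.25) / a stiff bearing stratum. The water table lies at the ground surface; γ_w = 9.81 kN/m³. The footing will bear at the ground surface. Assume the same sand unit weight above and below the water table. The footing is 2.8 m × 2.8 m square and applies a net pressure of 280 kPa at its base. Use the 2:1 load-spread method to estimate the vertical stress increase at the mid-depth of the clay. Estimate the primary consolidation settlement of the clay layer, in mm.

Mid-depth of clay below the ground surface: z = 2.1 + 3.4/2 = 3.8 m.
Total vertical stress at mid-clay: σ_v = 18.6×2.1 + 17.1×1.7 = 68.13 kPa.
Pore pressure: u = 9.81×(3.8 − 0) = 37.278 kPa.
Initial effective stress: σ'_0 = σ_v − u = 68.13 − 37.278 = 30.852 kPa.
Stress increase at mid-clay by the 2:1 spreading method:
Δσ = qBL/((B+z)(L+z)) = 280×2.8×2.8/((2.8+3.8)(2.8+3.8)) = 50.395 kPa
Final effective stress: σ'_f = σ'_0 + Δσ = 30.852 + 50.395 = 81.247 kPa.
Normally consolidated clay, so the full stress increment lies on the virgin compression line:
S_c = C_c·H/(1+e₀)·log₁₀(σ'_f/σ'_0) = 0.25×3.4/(1+1.27)×log₁₀(81.247/30.852)
    = 0.37445 × 0.42052 = 0.1575 m

S_c ≈ 157 mm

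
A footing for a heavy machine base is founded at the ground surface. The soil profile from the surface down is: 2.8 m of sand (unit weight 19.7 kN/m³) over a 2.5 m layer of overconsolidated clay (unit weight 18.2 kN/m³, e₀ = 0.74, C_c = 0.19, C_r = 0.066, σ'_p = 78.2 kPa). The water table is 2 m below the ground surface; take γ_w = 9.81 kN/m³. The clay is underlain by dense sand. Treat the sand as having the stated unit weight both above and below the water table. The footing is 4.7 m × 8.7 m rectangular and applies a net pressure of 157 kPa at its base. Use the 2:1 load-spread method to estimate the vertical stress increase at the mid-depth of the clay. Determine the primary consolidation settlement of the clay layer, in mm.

Mid-depth of clay below the ground surface: z = 2.8 + 2.5/2 = 4.05 m.
Total vertical stress at mid-clay: σ_v = 19.7×2.8 + 18.2×1.25 = 77.91 kPa.
Pore pressure: u = 9.81×(4.05 − 2) = 20.11 kPa.
Initial effective stress: σ'_0 = σ_v − u = 77.91 − 20.11 = 57.8 kPa.
Stress increase at mid-clay by the 2:1 spreading method:
Δσ = qBL/((B+z)(L+z)) = 157×4.7×8.7/((4.7+4.05)(8.7+4.05)) = 57.544 kPa
Final effective stress: σ'_f = 57.8 + 57.544 = 115.34 kPa.
σ'_f = 115.34 > σ'_p = 78.2 kPa, so the stress path crosses the preconsolidation pressure — recompression up to σ'_p, then virgin compression beyond:
S_c = H/(1+e₀)·[C_r·log₁₀(σ'_p/σ'_0) + C_c·log₁₀(σ'_f/σ'_p)]
    = 2.5/1.74 × [0.066×log₁₀(78.2/57.8) + 0.19×log₁₀(115.34/78.2)]
    = 1.4368 × [0.0086644 + 0.032067] = 0.05852 m

S_c ≈ 58.5 mm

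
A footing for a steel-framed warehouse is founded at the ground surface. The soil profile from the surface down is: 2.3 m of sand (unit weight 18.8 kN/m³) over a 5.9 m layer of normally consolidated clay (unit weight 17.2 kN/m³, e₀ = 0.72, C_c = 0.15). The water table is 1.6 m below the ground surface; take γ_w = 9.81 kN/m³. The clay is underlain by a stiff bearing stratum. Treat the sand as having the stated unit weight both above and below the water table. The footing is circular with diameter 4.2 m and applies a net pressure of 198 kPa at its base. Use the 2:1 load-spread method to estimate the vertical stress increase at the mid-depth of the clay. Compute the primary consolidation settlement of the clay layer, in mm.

S_c ≈ 115 mm

Mid-depth of clay below the ground surface: z = 2.3 + 5.9/2 = 5.25 m.
Total vertical stress at mid-clay: σ_v = 18.8×2.3 + 17.2×2.95 = 93.98 kPa.
Pore pressure: u = 9.81×(5.25 − 1.6) = 35.806 kPa.
Initial effective stress: σ'_0 = σ_v − u = 93.98 − 35.806 = 58.174 kPa.
Stress increase at mid-clay by the 2:1 spreading method:
Δσ ≈ qD²/(D+z)² = 198×4.2²/(4.2+5.25)² = 39.111 kPa
Final effective stress: σ'_f = σ'_0 + Δσ = 58.174 + 39.111 = 97.285 kPa.
Normally consolidated clay, so the full stress increment lies on the virgin compression line:
S_c = C_c·H/(1+e₀)·log₁₀(σ'_f/σ'_0) = 0.15×5.9/(1+0.72)×log₁₀(97.285/58.174)
    = 0.51453 × 0.22332 = 0.1149 m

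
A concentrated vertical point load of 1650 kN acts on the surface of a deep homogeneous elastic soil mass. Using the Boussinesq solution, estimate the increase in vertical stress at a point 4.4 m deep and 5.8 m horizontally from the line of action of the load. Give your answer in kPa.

Boussinesq vertical stress below a point load on an elastic half-space:
Δσ_z = 3P/(2πz²) · [1 + (r/z)²]^(−5/2)
r/z = 5.8/4.4 = 1.3182; [1+(r/z)²]^(−5/2) = 0.080644.
Δσ_z = 3×1650/(2π×4.4²) × 0.080644 = 40.693 × 0.080644 = 3.282 kPa

Δσ_z ≈ 3.28 kPa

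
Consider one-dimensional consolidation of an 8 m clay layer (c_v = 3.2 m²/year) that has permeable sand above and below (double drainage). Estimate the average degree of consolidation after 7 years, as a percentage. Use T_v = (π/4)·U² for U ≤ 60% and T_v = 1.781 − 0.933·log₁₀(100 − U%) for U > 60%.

Drainage path length: H_d = H/2 = 4 m (double drainage).
T_v = c_v·t/H_d² = 3.2×7/4² = 1.4.
T_v = 1.4 corresponds to the U > 60% branch:
U = 1 − 10^((1.781 − T_v)/0.933)/100 = 0.9744

U ≈ 97.4 %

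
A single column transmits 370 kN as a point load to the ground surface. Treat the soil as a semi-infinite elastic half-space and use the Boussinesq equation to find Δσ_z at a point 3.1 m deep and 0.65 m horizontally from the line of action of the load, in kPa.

Δσ_z ≈ 16.5 kPa

Boussinesq vertical stress below a point load on an elastic half-space:
Δσ_z = 3P/(2πz²) · [1 + (r/z)²]^(−5/2)
r/z = 0.65/3.1 = 0.20968; [1+(r/z)²]^(−5/2) = 0.89802.
Δσ_z = 3×370/(2π×3.1²) × 0.89802 = 18.383 × 0.89802 = 16.51 kPa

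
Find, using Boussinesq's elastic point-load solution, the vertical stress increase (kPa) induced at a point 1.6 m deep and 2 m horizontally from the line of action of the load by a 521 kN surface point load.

Δσ_z ≈ 9.24 kPa

Boussinesq vertical stress below a point load on an elastic half-space:
Δσ_z = 3P/(2πz²) · [1 + (r/z)²]^(−5/2)
r/z = 2/1.6 = 1.25; [1+(r/z)²]^(−5/2) = 0.095135.
Δσ_z = 3×521/(2π×1.6²) × 0.095135 = 97.172 × 0.095135 = 9.244 kPa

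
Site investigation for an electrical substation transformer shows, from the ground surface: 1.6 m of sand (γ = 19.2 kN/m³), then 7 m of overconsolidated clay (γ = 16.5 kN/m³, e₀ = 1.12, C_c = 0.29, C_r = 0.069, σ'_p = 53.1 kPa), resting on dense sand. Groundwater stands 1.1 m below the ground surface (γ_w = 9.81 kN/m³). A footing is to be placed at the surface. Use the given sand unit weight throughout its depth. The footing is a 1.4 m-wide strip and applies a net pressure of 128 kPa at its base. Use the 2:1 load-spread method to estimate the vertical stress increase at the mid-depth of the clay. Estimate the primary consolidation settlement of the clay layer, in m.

Mid-depth of clay below the ground surface: z = 1.6 + 7/2 = 5.1 m.
Total vertical stress at mid-clay: σ_v = 19.2×1.6 + 16.5×3.5 = 88.47 kPa.
Pore pressure: u = 9.81×(5.1 − 1.1) = 39.24 kPa.
Initial effective stress: σ'_0 = σ_v − u = 88.47 − 39.24 = 49.23 kPa.
Stress increase at mid-clay by the 2:1 spreading method:
Δσ = qB/(B+z) = 128×1.4/(1.4+5.1) = 27.569 kPa
Final effective stress: σ'_f = 49.23 + 27.569 = 76.799 kPa.
σ'_f = 76.799 > σ'_p = 53.1 kPa, so the stress path crosses the preconsolidation pressure — recompression up to σ'_p, then virgin compression beyond:
S_c = H/(1+e₀)·[C_r·log₁₀(σ'_p/σ'_0) + C_c·log₁₀(σ'_f/σ'_p)]
    = 7/2.12 × [0.069×log₁₀(53.1/49.23) + 0.29×log₁₀(76.799/53.1)]
    = 3.3019 × [0.0022677 + 0.046476] = 0.1609 m

S_c ≈ 0.161 m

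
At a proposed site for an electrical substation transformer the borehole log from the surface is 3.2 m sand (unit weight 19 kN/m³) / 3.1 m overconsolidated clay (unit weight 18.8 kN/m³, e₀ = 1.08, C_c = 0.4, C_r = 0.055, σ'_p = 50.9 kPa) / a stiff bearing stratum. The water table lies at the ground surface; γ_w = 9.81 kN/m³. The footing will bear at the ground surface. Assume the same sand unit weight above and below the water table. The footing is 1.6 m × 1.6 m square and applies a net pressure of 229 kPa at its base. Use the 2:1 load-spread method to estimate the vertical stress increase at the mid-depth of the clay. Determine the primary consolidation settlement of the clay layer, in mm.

Mid-depth of clay below the ground surface: z = 3.2 + 3.1/2 = 4.75 m.
Total vertical stress at mid-clay: σ_v = 19×3.2 + 18.8×1.55 = 89.94 kPa.
Pore pressure: u = 9.81×(4.75 − 0) = 46.598 kPa.
Initial effective stress: σ'_0 = σ_v − u = 89.94 − 46.598 = 43.342 kPa.
Stress increase at mid-clay by the 2:1 spreading method:
Δσ = qBL/((B+z)(L+z)) = 229×1.6×1.6/((1.6+4.75)(1.6+4.75)) = 14.539 kPa
Final effective stress: σ'_f = 43.342 + 14.539 = 57.881 kPa.
σ'_f = 57.881 > σ'_p = 50.9 kPa, so the stress path crosses the preconsolidation pressure — recompression up to σ'_p, then virgin compression beyond:
S_c = H/(1+e₀)·[C_r·log₁₀(σ'_p/σ'_0) + C_c·log₁₀(σ'_f/σ'_p)]
    = 3.1/2.08 × [0.055×log₁₀(50.9/43.342) + 0.4×log₁₀(57.881/50.9)]
    = 1.4904 × [0.0038395 + 0.022327] = 0.039 m

S_c ≈ 39 mm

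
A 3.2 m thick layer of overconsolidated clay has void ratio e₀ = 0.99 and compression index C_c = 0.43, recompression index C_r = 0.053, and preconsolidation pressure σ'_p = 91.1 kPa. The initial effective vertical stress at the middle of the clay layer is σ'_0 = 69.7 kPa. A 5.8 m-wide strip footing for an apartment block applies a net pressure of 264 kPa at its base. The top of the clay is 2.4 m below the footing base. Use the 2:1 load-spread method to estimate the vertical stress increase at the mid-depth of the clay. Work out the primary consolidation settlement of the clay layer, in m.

S_c ≈ 0.283 m

Mid-depth of clay below the footing base: z = 2.4 + 3.2/2 = 4 m.
Stress increase at mid-clay by the 2:1 spreading method:
Δσ = qB/(B+z) = 264×5.8/(5.8+4) = 156.24 kPa
Final effective stress: σ'_f = 69.7 + 156.24 = 225.94 kPa.
σ'_f = 225.94 > σ'_p = 91.1 kPa, so the stress path crosses the preconsolidation pressure — recompression up to σ'_p, then virgin compression beyond:
S_c = H/(1+e₀)·[C_r·log₁₀(σ'_p/σ'_0) + C_c·log₁₀(σ'_f/σ'_p)]
    = 3.2/1.99 × [0.053×log₁₀(91.1/69.7) + 0.43×log₁₀(225.94/91.1)]
    = 1.608 × [0.0061631 + 0.16962] = 0.2827 m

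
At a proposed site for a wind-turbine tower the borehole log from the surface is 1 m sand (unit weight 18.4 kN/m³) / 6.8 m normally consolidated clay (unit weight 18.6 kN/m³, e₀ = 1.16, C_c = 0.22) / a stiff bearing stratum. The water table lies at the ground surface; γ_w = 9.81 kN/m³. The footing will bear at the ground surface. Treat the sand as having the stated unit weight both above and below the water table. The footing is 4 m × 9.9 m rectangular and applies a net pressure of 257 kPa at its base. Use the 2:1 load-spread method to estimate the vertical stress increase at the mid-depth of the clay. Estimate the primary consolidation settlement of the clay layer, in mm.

Mid-depth of clay below the ground surface: z = 1 + 6.8/2 = 4.4 m.
Total vertical stress at mid-clay: σ_v = 18.4×1 + 18.6×3.4 = 81.64 kPa.
Pore pressure: u = 9.81×(4.4 − 0) = 43.164 kPa.
Initial effective stress: σ'_0 = σ_v − u = 81.64 − 43.164 = 38.476 kPa.
Stress increase at mid-clay by the 2:1 spreading method:
Δσ = qBL/((B+z)(L+z)) = 257×4×9.9/((4+4.4)(9.9+4.4)) = 84.725 kPa
Final effective stress: σ'_f = σ'_0 + Δσ = 38.476 + 84.725 = 123.2 kPa.
Normally consolidated clay, so the full stress increment lies on the virgin compression line:
S_c = C_c·H/(1+e₀)·log₁₀(σ'_f/σ'_0) = 0.22×6.8/(1+1.16)×log₁₀(123.2/38.476)
    = 0.69259 × 0.50542 = 0.35 m

S_c ≈ 350 mm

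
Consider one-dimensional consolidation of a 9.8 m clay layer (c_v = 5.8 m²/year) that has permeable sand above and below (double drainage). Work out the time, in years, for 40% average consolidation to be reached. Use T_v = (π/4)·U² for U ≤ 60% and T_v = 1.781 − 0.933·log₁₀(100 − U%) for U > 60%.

t ≈ 0.52 years

Drainage path length: H_d = H/2 = 4.9 m (double drainage).
U ≤ 60%: T_v = (π/4)·U² = (π/4)×0.4² = 0.12566.
t = T_v·H_d²/c_v = 0.12566×4.9²/5.8 = 0.5202 years.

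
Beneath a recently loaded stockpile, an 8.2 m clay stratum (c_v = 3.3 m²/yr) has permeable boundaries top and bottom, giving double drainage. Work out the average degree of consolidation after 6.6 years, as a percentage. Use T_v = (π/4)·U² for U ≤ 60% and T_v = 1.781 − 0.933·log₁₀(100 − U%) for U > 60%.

U ≈ 96.7 %

Drainage path length: H_d = H/2 = 4.1 m (double drainage).
T_v = c_v·t/H_d² = 3.3×6.6/4.1² = 1.2957.
T_v = 1.2957 corresponds to the U > 60% branch:
U = 1 − 10^((1.781 − T_v)/0.933)/100 = 0.9669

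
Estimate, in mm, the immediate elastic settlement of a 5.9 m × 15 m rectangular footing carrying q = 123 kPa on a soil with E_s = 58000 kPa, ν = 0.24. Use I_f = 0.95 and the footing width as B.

Immediate (elastic) settlement: S_e = q·B·(1−ν²)/E_s · I_f.
S_e = 123 × 5.9 × (1 − 0.24²) / 58000 × 0.95
    = 123 × 5.9 × 0.9424 / 58000 × 0.95
    = 0.0112 m = 11.2 mm

S_e ≈ 11.2 mm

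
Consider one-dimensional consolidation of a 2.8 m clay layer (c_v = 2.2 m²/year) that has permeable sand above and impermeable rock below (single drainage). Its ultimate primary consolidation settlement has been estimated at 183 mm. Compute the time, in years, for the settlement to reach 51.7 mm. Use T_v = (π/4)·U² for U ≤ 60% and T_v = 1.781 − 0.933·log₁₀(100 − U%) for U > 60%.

t ≈ 0.223 years

Drainage path length: H_d = H = 2.8 m (single drainage).
U = S(t)/S_ult = 51.7/183 = 0.2825.
U ≤ 60%: T_v = (π/4)·U² = (π/4)×0.28251² = 0.062686.
t = T_v·H_d²/c_v = 0.062686×2.8²/2.2 = 0.2234 years.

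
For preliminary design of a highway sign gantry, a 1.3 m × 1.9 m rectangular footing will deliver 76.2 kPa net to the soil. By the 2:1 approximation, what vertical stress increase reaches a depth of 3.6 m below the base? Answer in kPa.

Δσ_z ≈ 6.98 kPa

By the 2:1 method the load spreads at 1 horizontal : 2 vertical, so at depth z the loaded area has grown by z in each plan dimension:
Δσ = qBL/((B+z)(L+z)) = 76.2×1.3×1.9/((1.3+3.6)(1.9+3.6)) = 6.9838 kPa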